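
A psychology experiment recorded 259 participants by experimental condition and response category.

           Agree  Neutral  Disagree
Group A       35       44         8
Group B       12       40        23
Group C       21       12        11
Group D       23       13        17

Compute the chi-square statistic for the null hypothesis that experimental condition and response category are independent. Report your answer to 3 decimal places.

Row totals: 87, 75, 44, 53. Column totals: 91, 109, 59. Grand total N = 259.
Expected counts (row total × column total / N):
  Group A, Agree: 87×91/259 = 30.5676
  Group A, Neutral: 87×109/259 = 36.6139
  Group A, Disagree: 87×59/259 = 19.8185
  Group B, Agree: 75×91/259 = 26.3514
  Group B, Neutral: 75×109/259 = 31.5637
  Group B, Disagree: 75×59/259 = 17.0849
  Group C, Agree: 44×91/259 = 15.4595
  Group C, Neutral: 44×109/259 = 18.5174
  Group C, Disagree: 44×59/259 = 10.0232
  Group D, Agree: 53×91/259 = 18.6216
  Group D, Neutral: 53×109/259 = 22.3050
  Group D, Disagree: 53×59/259 = 12.0734
Contributions (O − E)²/E:
  (35 − 30.5676)²/30.5676 = 0.6427
  (44 − 36.6139)²/36.6139 = 1.4900
  (8 − 19.8185)²/19.8185 = 7.0478
  (12 − 26.3514)²/26.3514 = 7.8160
  (40 − 31.5637)²/31.5637 = 2.2548
  (23 − 17.0849)²/17.0849 = 2.0479
  (21 − 15.4595)²/15.4595 = 1.9856
  (12 − 18.5174)²/18.5174 = 2.2939
  (11 − 10.0232)²/10.0232 = 0.0952
  (23 − 18.6216)²/18.6216 = 1.0295
  (13 − 22.3050)²/22.3050 = 3.8818
  (17 − 12.0734)²/12.0734 = 2.0103
χ² = 0.6427 + 1.4900 + 7.0478 + 7.8160 + 2.2548 + 2.0479 + 1.9856 + 2.2939 + 0.0952 + 1.0295 + 3.8818 + 2.0103 = 32.596

32.596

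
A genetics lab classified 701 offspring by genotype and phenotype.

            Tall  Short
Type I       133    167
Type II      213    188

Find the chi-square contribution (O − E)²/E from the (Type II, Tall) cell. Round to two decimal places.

1.15

Row total (Type II) = 401; column total (Tall) = 346; N = 701.
Expected count E = 401 × 346 / 701 = 197.926.
Contribution = (O − E)²/E = (213 − 197.926)² / 197.926 = 1.15.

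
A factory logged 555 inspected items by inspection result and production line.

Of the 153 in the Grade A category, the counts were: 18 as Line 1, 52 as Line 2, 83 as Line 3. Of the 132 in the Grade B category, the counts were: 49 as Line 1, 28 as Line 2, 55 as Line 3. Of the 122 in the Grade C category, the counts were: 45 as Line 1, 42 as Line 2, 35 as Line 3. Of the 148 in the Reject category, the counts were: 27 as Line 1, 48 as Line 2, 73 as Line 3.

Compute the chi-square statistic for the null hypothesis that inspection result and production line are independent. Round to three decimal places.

Row totals: 153, 132, 122, 148. Column totals: 139, 170, 246. Grand total N = 555.
Expected counts (row total × column total / N):
  Grade A, Line 1: 153×139/555 = 38.3189
  Grade A, Line 2: 153×170/555 = 46.8649
  Grade A, Line 3: 153×246/555 = 67.8162
  Grade B, Line 1: 132×139/555 = 33.0595
  Grade B, Line 2: 132×170/555 = 40.4324
  Grade B, Line 3: 132×246/555 = 58.5081
  Grade C, Line 1: 122×139/555 = 30.5550
  Grade C, Line 2: 122×170/555 = 37.3694
  Grade C, Line 3: 122×246/555 = 54.0757
  Reject, Line 1: 148×139/555 = 37.0667
  Reject, Line 2: 148×170/555 = 45.3333
  Reject, Line 3: 148×246/555 = 65.6000
Contributions (O − E)²/E:
  (18 − 38.3189)²/38.3189 = 10.7743
  (52 − 46.8649)²/46.8649 = 0.5627
  (83 − 67.8162)²/67.8162 = 3.3996
  (49 − 33.0595)²/33.0595 = 7.6861
  (28 − 40.4324)²/40.4324 = 3.8228
  (55 − 58.5081)²/58.5081 = 0.2103
  (45 − 30.5550)²/30.5550 = 6.8289
  (42 − 37.3694)²/37.3694 = 0.5738
  (35 − 54.0757)²/54.0757 = 6.7291
  (27 − 37.0667)²/37.0667 = 2.7339
  (48 − 45.3333)²/45.3333 = 0.1569
  (73 − 65.6000)²/65.6000 = 0.8348
χ² = 10.7743 + 0.5627 + 3.3996 + 7.6861 + 3.8228 + 0.2103 + 6.8289 + 0.5738 + 6.7291 + 2.7339 + 0.1569 + 0.8348 = 44.313

44.313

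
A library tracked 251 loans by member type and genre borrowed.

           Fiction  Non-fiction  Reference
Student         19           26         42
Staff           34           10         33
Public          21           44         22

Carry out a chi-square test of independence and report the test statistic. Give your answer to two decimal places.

Row totals: 87, 77, 87. Column totals: 74, 80, 97. Grand total N = 251.
Expected counts (row total × column total / N):
  Student, Fiction: 87×74/251 = 25.649
  Student, Non-fiction: 87×80/251 = 27.729
  Student, Reference: 87×97/251 = 33.622
  Staff, Fiction: 77×74/251 = 22.701
  Staff, Non-fiction: 77×80/251 = 24.542
  Staff, Reference: 77×97/251 = 29.757
  Public, Fiction: 87×74/251 = 25.649
  Public, Non-fiction: 87×80/251 = 27.729
  Public, Reference: 87×97/251 = 33.622
Contributions (O − E)²/E:
  (19 − 25.649)²/25.649 = 1.7236
  (26 − 27.729)²/27.729 = 0.1078
  (42 − 33.622)²/33.622 = 2.0876
  (34 − 22.701)²/22.701 = 5.6239
  (10 − 24.542)²/24.542 = 8.6166
  (33 − 29.757)²/29.757 = 0.3534
  (21 − 25.649)²/25.649 = 0.8427
  (44 − 27.729)²/27.729 = 9.5476
  (22 − 33.622)²/33.622 = 4.0173
χ² = 1.7236 + 0.1078 + 2.0876 + 5.6239 + 8.6166 + 0.3534 + 0.8427 + 9.5476 + 4.0173 = 32.92

32.92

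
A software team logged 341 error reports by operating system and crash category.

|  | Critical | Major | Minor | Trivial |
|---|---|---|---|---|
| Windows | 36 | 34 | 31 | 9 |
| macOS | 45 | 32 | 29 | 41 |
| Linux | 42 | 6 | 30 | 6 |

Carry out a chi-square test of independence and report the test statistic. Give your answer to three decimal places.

Row totals: 110, 147, 84. Column totals: 123, 72, 90, 56. Grand total N = 341.
Expected counts (row total × column total / N):
  Windows, Critical: 110×123/341 = 39.6774
  Windows, Major: 110×72/341 = 23.2258
  Windows, Minor: 110×90/341 = 29.0323
  Windows, Trivial: 110×56/341 = 18.0645
  macOS, Critical: 147×123/341 = 53.0235
  macOS, Major: 147×72/341 = 31.0381
  macOS, Minor: 147×90/341 = 38.7977
  macOS, Trivial: 147×56/341 = 24.1408
  Linux, Critical: 84×123/341 = 30.2991
  Linux, Major: 84×72/341 = 17.7361
  Linux, Minor: 84×90/341 = 22.1701
  Linux, Trivial: 84×56/341 = 13.7947
Contributions (O − E)²/E:
  (36 − 39.6774)²/39.6774 = 0.3408
  (34 − 23.2258)²/23.2258 = 4.9980
  (31 − 29.0323)²/29.0323 = 0.1334
  (9 − 18.0645)²/18.0645 = 4.5484
  (45 − 53.0235)²/53.0235 = 1.2141
  (32 − 31.0381)²/31.0381 = 0.0298
  (29 − 38.7977)²/38.7977 = 2.4742
  (41 − 24.1408)²/24.1408 = 11.7740
  (42 − 30.2991)²/30.2991 = 4.5187
  (6 − 17.7361)²/17.7361 = 7.7659
  (30 − 22.1701)²/22.1701 = 2.7653
  (6 − 13.7947)²/13.7947 = 4.4044
χ² = 0.3408 + 4.9980 + 0.1334 + 4.5484 + 1.2141 + 0.0298 + 2.4742 + 11.7740 + 4.5187 + 7.7659 + 2.7653 + 4.4044 = 44.967

44.967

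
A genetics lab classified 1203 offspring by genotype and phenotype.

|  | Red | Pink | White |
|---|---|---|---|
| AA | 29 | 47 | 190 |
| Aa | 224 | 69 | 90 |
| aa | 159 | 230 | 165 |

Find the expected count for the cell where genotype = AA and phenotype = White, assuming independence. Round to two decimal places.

98.40

Row total (AA) = 266; column total (White) = 445; grand total N = 1203.
Expected count = (row total × column total) / N = 266 × 445 / 1203 = 98.40.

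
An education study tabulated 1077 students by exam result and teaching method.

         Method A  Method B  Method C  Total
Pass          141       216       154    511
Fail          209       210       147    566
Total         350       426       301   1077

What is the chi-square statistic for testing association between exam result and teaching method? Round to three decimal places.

10.678

Grand total N = 1077.
Expected counts (row total × column total / N):
  Pass, Method A: 511×350/1077 = 166.0631
  Pass, Method B: 511×426/1077 = 202.1226
  Pass, Method C: 511×301/1077 = 142.8143
  Fail, Method A: 566×350/1077 = 183.9369
  Fail, Method B: 566×426/1077 = 223.8774
  Fail, Method C: 566×301/1077 = 158.1857
Contributions (O − E)²/E:
  (141 − 166.0631)²/166.0631 = 3.7827
  (216 − 202.1226)²/202.1226 = 0.9528
  (154 − 142.8143)²/142.8143 = 0.8761
  (209 − 183.9369)²/183.9369 = 3.4151
  (210 − 223.8774)²/223.8774 = 0.8602
  (147 − 158.1857)²/158.1857 = 0.7910
χ² = 3.7827 + 0.9528 + 0.8761 + 3.4151 + 0.8602 + 0.7910 = 10.678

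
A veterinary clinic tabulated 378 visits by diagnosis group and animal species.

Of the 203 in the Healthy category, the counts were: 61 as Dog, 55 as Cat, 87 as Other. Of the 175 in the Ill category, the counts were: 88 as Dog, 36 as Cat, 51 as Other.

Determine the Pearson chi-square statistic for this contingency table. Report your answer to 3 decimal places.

16.266

Row totals: 203, 175. Column totals: 149, 91, 138. Grand total N = 378.
Expected counts (row total × column total / N):
  Healthy, Dog: 203×149/378 = 80.0185
  Healthy, Cat: 203×91/378 = 48.8704
  Healthy, Other: 203×138/378 = 74.1111
  Ill, Dog: 175×149/378 = 68.9815
  Ill, Cat: 175×91/378 = 42.1296
  Ill, Other: 175×138/378 = 63.8889
Contributions (O − E)²/E:
  (61 − 80.0185)²/80.0185 = 4.5202
  (55 − 48.8704)²/48.8704 = 0.7688
  (87 − 74.1111)²/74.1111 = 2.2416
  (88 − 68.9815)²/68.9815 = 5.2435
  (36 − 42.1296)²/42.1296 = 0.8918
  (51 − 63.8889)²/63.8889 = 2.6002
χ² = 4.5202 + 0.7688 + 2.2416 + 5.2435 + 0.8918 + 2.6002 = 16.266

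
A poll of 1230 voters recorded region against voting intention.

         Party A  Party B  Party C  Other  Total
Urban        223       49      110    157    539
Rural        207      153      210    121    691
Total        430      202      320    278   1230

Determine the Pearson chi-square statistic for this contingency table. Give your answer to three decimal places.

72.373

Grand total N = 1230.
Expected counts (row total × column total / N):
  Urban, Party A: 539×430/1230 = 188.4309
  Urban, Party B: 539×202/1230 = 88.5187
  Urban, Party C: 539×320/1230 = 140.2276
  Urban, Other: 539×278/1230 = 121.8228
  Rural, Party A: 691×430/1230 = 241.5691
  Rural, Party B: 691×202/1230 = 113.4813
  Rural, Party C: 691×320/1230 = 179.7724
  Rural, Other: 691×278/1230 = 156.1772
Contributions (O − E)²/E:
  (223 − 188.4309)²/188.4309 = 6.3420
  (49 − 88.5187)²/88.5187 = 17.6429
  (110 − 140.2276)²/140.2276 = 6.5159
  (157 − 121.8228)²/121.8228 = 10.1577
  (207 − 241.5691)²/241.5691 = 4.9469
  (153 − 113.4813)²/113.4813 = 13.7620
  (210 − 179.7724)²/179.7724 = 5.0826
  (121 − 156.1772)²/156.1772 = 7.9233
χ² = 6.3420 + 17.6429 + 6.5159 + 10.1577 + 4.9469 + 13.7620 + 5.0826 + 7.9233 = 72.373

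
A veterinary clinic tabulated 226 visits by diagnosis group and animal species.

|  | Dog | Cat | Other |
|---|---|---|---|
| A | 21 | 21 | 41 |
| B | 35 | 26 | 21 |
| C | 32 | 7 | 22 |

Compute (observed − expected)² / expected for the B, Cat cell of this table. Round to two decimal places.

Row total (B) = 82; column total (Cat) = 54; N = 226.
Expected count E = 82 × 54 / 226 = 19.593.
Contribution = (O − E)²/E = (26 − 19.593)² / 19.593 = 2.10.

2.10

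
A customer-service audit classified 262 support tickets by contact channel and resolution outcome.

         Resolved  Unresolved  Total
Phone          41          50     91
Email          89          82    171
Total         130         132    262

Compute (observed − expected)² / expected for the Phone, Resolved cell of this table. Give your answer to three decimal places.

0.382

Row total (Phone) = 91; column total (Resolved) = 130; N = 262.
Expected count E = 91 × 130 / 262 = 45.1527.
Contribution = (O − E)²/E = (41 − 45.1527)² / 45.1527 = 0.382.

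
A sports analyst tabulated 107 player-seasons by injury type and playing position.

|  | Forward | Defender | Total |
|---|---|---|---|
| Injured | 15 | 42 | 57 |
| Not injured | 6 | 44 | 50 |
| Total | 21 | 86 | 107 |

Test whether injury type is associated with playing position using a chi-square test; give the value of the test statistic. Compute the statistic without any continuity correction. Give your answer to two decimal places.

Grand total N = 107.
Expected counts (row total × column total / N):
  Injured, Forward: 57×21/107 = 11.187
  Injured, Defender: 57×86/107 = 45.813
  Not injured, Forward: 50×21/107 = 9.813
  Not injured, Defender: 50×86/107 = 40.187
Contributions (O − E)²/E:
  (15 − 11.187)²/11.187 = 1.2996
  (42 − 45.813)²/45.813 = 0.3174
  (6 − 9.813)²/9.813 = 1.4816
  (44 − 40.187)²/40.187 = 0.3618
χ² = 1.2996 + 0.3174 + 1.4816 + 0.3618 = 3.46

3.46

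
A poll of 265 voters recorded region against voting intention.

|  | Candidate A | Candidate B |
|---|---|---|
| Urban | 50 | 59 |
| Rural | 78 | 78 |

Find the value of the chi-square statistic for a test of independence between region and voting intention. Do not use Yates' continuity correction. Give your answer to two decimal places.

0.44

Row totals: 109, 156. Column totals: 128, 137. Grand total N = 265.
Expected counts (row total × column total / N):
  Urban, Candidate A: 109×128/265 = 52.649
  Urban, Candidate B: 109×137/265 = 56.351
  Rural, Candidate A: 156×128/265 = 75.351
  Rural, Candidate B: 156×137/265 = 80.649
Contributions (O − E)²/E:
  (50 − 52.649)²/52.649 = 0.1333
  (59 − 56.351)²/56.351 = 0.1245
  (78 − 75.351)²/75.351 = 0.0931
  (78 − 80.649)²/80.649 = 0.0870
χ² = 0.1333 + 0.1245 + 0.0931 + 0.0870 = 0.44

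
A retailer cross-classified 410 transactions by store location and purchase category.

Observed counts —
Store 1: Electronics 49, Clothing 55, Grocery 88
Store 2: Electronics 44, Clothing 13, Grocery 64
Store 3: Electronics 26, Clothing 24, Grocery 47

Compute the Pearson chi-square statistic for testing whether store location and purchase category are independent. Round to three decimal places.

14.886

Row totals: 192, 121, 97. Column totals: 119, 92, 199. Grand total N = 410.
Expected counts (row total × column total / N):
  Store 1, Electronics: 192×119/410 = 55.7268
  Store 1, Clothing: 192×92/410 = 43.0829
  Store 1, Grocery: 192×199/410 = 93.1902
  Store 2, Electronics: 121×119/410 = 35.1195
  Store 2, Clothing: 121×92/410 = 27.1512
  Store 2, Grocery: 121×199/410 = 58.7293
  Store 3, Electronics: 97×119/410 = 28.1537
  Store 3, Clothing: 97×92/410 = 21.7659
  Store 3, Grocery: 97×199/410 = 47.0805
Contributions (O − E)²/E:
  (49 − 55.7268)²/55.7268 = 0.8120
  (55 − 43.0829)²/43.0829 = 3.2964
  (88 − 93.1902)²/93.1902 = 0.2891
  (44 − 35.1195)²/35.1195 = 2.2456
  (13 − 27.1512)²/27.1512 = 7.3756
  (64 − 58.7293)²/58.7293 = 0.4730
  (26 − 28.1537)²/28.1537 = 0.1648
  (24 − 21.7659)²/21.7659 = 0.2293
  (47 − 47.0805)²/47.0805 = 0.0001
χ² = 0.8120 + 3.2964 + 0.2891 + 2.2456 + 7.3756 + 0.4730 + 0.1648 + 0.2293 + 0.0001 = 14.886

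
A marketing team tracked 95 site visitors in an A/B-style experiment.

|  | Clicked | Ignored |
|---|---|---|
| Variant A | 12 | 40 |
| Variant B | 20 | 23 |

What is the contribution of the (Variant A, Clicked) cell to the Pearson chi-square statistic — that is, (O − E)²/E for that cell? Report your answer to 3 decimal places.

Row total (Variant A) = 52; column total (Clicked) = 32; N = 95.
Expected count E = 52 × 32 / 95 = 17.5158.
Contribution = (O − E)²/E = (12 − 17.5158)² / 17.5158 = 1.737.

1.737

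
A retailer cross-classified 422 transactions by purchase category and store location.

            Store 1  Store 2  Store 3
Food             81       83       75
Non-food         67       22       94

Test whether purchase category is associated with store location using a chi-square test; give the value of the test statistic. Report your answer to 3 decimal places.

Row totals: 239, 183. Column totals: 148, 105, 169. Grand total N = 422.
Expected counts (row total × column total / N):
  Food, Store 1: 239×148/422 = 83.81991
  Food, Store 2: 239×105/422 = 59.46682
  Food, Store 3: 239×169/422 = 95.71327
  Non-food, Store 1: 183×148/422 = 64.18009
  Non-food, Store 2: 183×105/422 = 45.53318
  Non-food, Store 3: 183×169/422 = 73.28673
Contributions (O − E)²/E:
  (81 − 83.81991)²/83.81991 = 0.0949
  (83 − 59.46682)²/59.46682 = 9.3129
  (75 − 95.71327)²/95.71327 = 4.4826
  (67 − 64.18009)²/64.18009 = 0.1239
  (22 − 45.53318)²/45.53318 = 12.1628
  (94 − 73.28673)²/73.28673 = 5.8543
χ² = 0.0949 + 9.3129 + 4.4826 + 0.1239 + 12.1628 + 5.8543 = 32.031

32.031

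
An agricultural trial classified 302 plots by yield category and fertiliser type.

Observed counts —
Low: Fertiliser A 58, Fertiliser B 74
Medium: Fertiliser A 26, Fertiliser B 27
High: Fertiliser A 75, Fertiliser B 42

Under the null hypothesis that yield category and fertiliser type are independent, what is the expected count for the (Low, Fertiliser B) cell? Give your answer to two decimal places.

62.50

Row total (Low) = 132; column total (Fertiliser B) = 143; grand total N = 302.
Expected count = (row total × column total) / N = 132 × 143 / 302 = 62.50.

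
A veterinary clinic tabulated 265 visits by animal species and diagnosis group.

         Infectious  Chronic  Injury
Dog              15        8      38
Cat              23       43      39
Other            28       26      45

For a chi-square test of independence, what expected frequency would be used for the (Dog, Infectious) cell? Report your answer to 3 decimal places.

15.192

Row total (Dog) = 61; column total (Infectious) = 66; grand total N = 265.
Expected count = (row total × column total) / N = 61 × 66 / 265 = 15.192.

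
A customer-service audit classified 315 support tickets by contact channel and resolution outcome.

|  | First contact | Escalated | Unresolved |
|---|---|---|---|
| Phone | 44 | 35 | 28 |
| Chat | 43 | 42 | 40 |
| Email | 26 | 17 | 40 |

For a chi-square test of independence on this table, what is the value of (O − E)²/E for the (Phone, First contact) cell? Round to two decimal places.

0.82

Row total (Phone) = 107; column total (First contact) = 113; N = 315.
Expected count E = 107 × 113 / 315 = 38.384.
Contribution = (O − E)²/E = (44 − 38.384)² / 38.384 = 0.82.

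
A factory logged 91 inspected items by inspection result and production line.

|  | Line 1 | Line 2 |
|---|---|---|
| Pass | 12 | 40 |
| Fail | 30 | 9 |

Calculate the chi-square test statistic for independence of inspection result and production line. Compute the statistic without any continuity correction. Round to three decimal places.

26.000

Row totals: 52, 39. Column totals: 42, 49. Grand total N = 91.
Expected counts (row total × column total / N):
  Pass, Line 1: 52×42/91 = 24.0000
  Pass, Line 2: 52×49/91 = 28.0000
  Fail, Line 1: 39×42/91 = 18.0000
  Fail, Line 2: 39×49/91 = 21.0000
Contributions (O − E)²/E:
  (12 − 24.0000)²/24.0000 = 6.0000
  (40 − 28.0000)²/28.0000 = 5.1429
  (30 − 18.0000)²/18.0000 = 8.0000
  (9 − 21.0000)²/21.0000 = 6.8571
χ² = 6.0000 + 5.1429 + 8.0000 + 6.8571 = 26.000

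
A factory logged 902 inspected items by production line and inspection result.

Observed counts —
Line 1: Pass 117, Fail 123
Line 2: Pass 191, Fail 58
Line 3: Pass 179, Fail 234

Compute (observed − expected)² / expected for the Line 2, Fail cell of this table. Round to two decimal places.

Row total (Line 2) = 249; column total (Fail) = 415; N = 902.
Expected count E = 249 × 415 / 902 = 114.562.
Contribution = (O − E)²/E = (58 − 114.562)² / 114.562 = 27.93.

27.93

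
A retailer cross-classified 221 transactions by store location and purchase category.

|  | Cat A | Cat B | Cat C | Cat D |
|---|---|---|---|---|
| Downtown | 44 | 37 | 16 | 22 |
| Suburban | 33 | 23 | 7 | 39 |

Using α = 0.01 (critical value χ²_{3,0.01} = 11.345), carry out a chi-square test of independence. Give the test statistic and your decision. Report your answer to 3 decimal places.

11.860; reject H₀

Row totals: 119, 102. Column totals: 77, 60, 23, 61. Grand total N = 221.
Expected counts (row total × column total / N):
  Downtown, Cat A: 119×77/221 = 41.46154
  Downtown, Cat B: 119×60/221 = 32.30769
  Downtown, Cat C: 119×23/221 = 12.38462
  Downtown, Cat D: 119×61/221 = 32.84615
  Suburban, Cat A: 102×77/221 = 35.53846
  Suburban, Cat B: 102×60/221 = 27.69231
  Suburban, Cat C: 102×23/221 = 10.61538
  Suburban, Cat D: 102×61/221 = 28.15385
Contributions (O − E)²/E:
  (44 − 41.46154)²/41.46154 = 0.1554
  (37 − 32.30769)²/32.30769 = 0.6815
  (16 − 12.38462)²/12.38462 = 1.0554
  (22 − 32.84615)²/32.84615 = 3.5815
  (33 − 35.53846)²/35.53846 = 0.1813
  (23 − 27.69231)²/27.69231 = 0.7951
  (7 − 10.61538)²/10.61538 = 1.2313
  (39 − 28.15385)²/28.15385 = 4.1784
χ² = 0.1554 + 0.6815 + 1.0554 + 3.5815 + 0.1813 + 0.7951 + 1.2313 + 4.1784 = 11.860
df = (2−1)(4−1) = 3. Since 11.860 > 11.345, reject the null hypothesis of independence at α = 0.01.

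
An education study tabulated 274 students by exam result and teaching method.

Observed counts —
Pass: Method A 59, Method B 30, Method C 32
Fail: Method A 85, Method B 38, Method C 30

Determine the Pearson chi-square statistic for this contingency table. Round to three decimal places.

1.990

Row totals: 121, 153. Column totals: 144, 68, 62. Grand total N = 274.
Expected counts (row total × column total / N):
  Pass, Method A: 121×144/274 = 63.5912
  Pass, Method B: 121×68/274 = 30.0292
  Pass, Method C: 121×62/274 = 27.3796
  Fail, Method A: 153×144/274 = 80.4088
  Fail, Method B: 153×68/274 = 37.9708
  Fail, Method C: 153×62/274 = 34.6204
Contributions (O − E)²/E:
  (59 − 63.5912)²/63.5912 = 0.3315
  (30 − 30.0292)²/30.0292 = 0.0000
  (32 − 27.3796)²/27.3796 = 0.7797
  (85 − 80.4088)²/80.4088 = 0.2621
  (38 − 37.9708)²/37.9708 = 0.0000
  (30 − 34.6204)²/34.6204 = 0.6166
χ² = 0.3315 + 0.0000 + 0.7797 + 0.2621 + 0.0000 + 0.6166 = 1.990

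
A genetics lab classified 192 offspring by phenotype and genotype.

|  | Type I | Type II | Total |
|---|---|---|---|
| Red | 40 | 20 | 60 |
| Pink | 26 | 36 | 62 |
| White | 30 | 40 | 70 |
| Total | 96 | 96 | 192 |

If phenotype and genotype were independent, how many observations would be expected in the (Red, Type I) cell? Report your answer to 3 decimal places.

30.000

Row total (Red) = 60; column total (Type I) = 96; grand total N = 192.
Expected count = (row total × column total) / N = 60 × 96 / 192 = 30.000.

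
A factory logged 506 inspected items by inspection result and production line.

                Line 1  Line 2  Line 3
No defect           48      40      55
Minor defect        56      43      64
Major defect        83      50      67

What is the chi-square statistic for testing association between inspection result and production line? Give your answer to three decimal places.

3.110

Row totals: 143, 163, 200. Column totals: 187, 133, 186. Grand total N = 506.
Expected counts (row total × column total / N):
  No defect, Line 1: 143×187/506 = 52.8478
  No defect, Line 2: 143×133/506 = 37.5870
  No defect, Line 3: 143×186/506 = 52.5652
  Minor defect, Line 1: 163×187/506 = 60.2391
  Minor defect, Line 2: 163×133/506 = 42.8439
  Minor defect, Line 3: 163×186/506 = 59.9170
  Major defect, Line 1: 200×187/506 = 73.9130
  Major defect, Line 2: 200×133/506 = 52.5692
  Major defect, Line 3: 200×186/506 = 73.5178
Contributions (O − E)²/E:
  (48 − 52.8478)²/52.8478 = 0.4447
  (40 − 37.5870)²/37.5870 = 0.1549
  (55 − 52.5652)²/52.5652 = 0.1128
  (56 − 60.2391)²/60.2391 = 0.2983
  (43 − 42.8439)²/42.8439 = 0.0006
  (64 − 59.9170)²/59.9170 = 0.2782
  (83 − 73.9130)²/73.9130 = 1.1172
  (50 − 52.5692)²/52.5692 = 0.1256
  (67 − 73.5178)²/73.5178 = 0.5778
χ² = 0.4447 + 0.1549 + 0.1128 + 0.2983 + 0.0006 + 0.2782 + 1.1172 + 0.1256 + 0.5778 = 3.110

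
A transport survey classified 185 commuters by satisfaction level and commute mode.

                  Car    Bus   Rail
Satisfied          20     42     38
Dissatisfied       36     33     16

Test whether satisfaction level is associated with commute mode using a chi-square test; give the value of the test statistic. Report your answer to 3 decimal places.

13.487

Row totals: 100, 85. Column totals: 56, 75, 54. Grand total N = 185.
Expected counts (row total × column total / N):
  Satisfied, Car: 100×56/185 = 30.27027
  Satisfied, Bus: 100×75/185 = 40.54054
  Satisfied, Rail: 100×54/185 = 29.18919
  Dissatisfied, Car: 85×56/185 = 25.72973
  Dissatisfied, Bus: 85×75/185 = 34.45946
  Dissatisfied, Rail: 85×54/185 = 24.81081
Contributions (O − E)²/E:
  (20 − 30.27027)²/30.27027 = 3.4846
  (42 − 40.54054)²/40.54054 = 0.0525
  (38 − 29.18919)²/29.18919 = 2.6596
  (36 − 25.72973)²/25.72973 = 4.0995
  (33 − 34.45946)²/34.45946 = 0.0618
  (16 − 24.81081)²/24.81081 = 3.1289
χ² = 3.4846 + 0.0525 + 2.6596 + 4.0995 + 0.0618 + 3.1289 = 13.487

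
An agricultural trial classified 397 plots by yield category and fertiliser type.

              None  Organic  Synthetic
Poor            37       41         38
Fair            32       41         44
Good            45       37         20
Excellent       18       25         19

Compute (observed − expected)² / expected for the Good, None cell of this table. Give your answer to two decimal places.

3.62

Row total (Good) = 102; column total (None) = 132; N = 397.
Expected count E = 102 × 132 / 397 = 33.914.
Contribution = (O − E)²/E = (45 − 33.914)² / 33.914 = 3.62.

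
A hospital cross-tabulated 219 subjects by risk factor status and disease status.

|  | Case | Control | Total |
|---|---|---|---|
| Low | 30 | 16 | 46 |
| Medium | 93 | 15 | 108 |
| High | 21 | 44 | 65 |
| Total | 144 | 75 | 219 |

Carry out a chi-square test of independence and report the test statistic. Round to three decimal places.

Grand total N = 219.
Expected counts (row total × column total / N):
  Low, Case: 46×144/219 = 30.2466
  Low, Control: 46×75/219 = 15.7534
  Medium, Case: 108×144/219 = 71.0137
  Medium, Control: 108×75/219 = 36.9863
  High, Case: 65×144/219 = 42.7397
  High, Control: 65×75/219 = 22.2603
Contributions (O − E)²/E:
  (30 − 30.2466)²/30.2466 = 0.0020
  (16 − 15.7534)²/15.7534 = 0.0039
  (93 − 71.0137)²/71.0137 = 6.8071
  (15 − 36.9863)²/36.9863 = 13.0696
  (21 − 42.7397)²/42.7397 = 11.0580
  (44 − 22.2603)²/22.2603 = 21.2313
χ² = 0.0020 + 0.0039 + 6.8071 + 13.0696 + 11.0580 + 21.2313 = 52.172

52.172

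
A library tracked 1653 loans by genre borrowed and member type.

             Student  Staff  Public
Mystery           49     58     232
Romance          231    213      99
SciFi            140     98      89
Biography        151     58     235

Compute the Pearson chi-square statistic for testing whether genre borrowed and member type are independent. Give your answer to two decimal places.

300.33

Row totals: 339, 543, 327, 444. Column totals: 571, 427, 655. Grand total N = 1653.
Expected counts (row total × column total / N):
  Mystery, Student: 339×571/1653 = 117.1016
  Mystery, Staff: 339×427/1653 = 87.5699
  Mystery, Public: 339×655/1653 = 134.3285
  Romance, Student: 543×571/1653 = 187.5699
  Romance, Staff: 543×427/1653 = 140.2668
  Romance, Public: 543×655/1653 = 215.1633
  SciFi, Student: 327×571/1653 = 112.9564
  SciFi, Staff: 327×427/1653 = 84.4701
  SciFi, Public: 327×655/1653 = 129.5735
  Biography, Student: 444×571/1653 = 153.3721
  Biography, Staff: 444×427/1653 = 114.6933
  Biography, Public: 444×655/1653 = 175.9347
Contributions (O − E)²/E:
  (49 − 117.1016)²/117.1016 = 39.6052
  (58 − 87.5699)²/87.5699 = 9.9849
  (232 − 134.3285)²/134.3285 = 71.0179
  (231 − 187.5699)²/187.5699 = 10.0558
  (213 − 140.2668)²/140.2668 = 37.7147
  (99 − 215.1633)²/215.1633 = 62.7147
  (140 − 112.9564)²/112.9564 = 6.4747
  (98 − 84.4701)²/84.4701 = 2.1671
  (89 − 129.5735)²/129.5735 = 12.7048
  (151 − 153.3721)²/153.3721 = 0.0367
  (58 − 114.6933)²/114.6933 = 28.0237
  (235 − 175.9347)²/175.9347 = 19.8296
χ² = 39.6052 + 9.9849 + 71.0179 + 10.0558 + 37.7147 + 62.7147 + 6.4747 + 2.1671 + 12.7048 + 0.0367 + 28.0237 + 19.8296 = 300.33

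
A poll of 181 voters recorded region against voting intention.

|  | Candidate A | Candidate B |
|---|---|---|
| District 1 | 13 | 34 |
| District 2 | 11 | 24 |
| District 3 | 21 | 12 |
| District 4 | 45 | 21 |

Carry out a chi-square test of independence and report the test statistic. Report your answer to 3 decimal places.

25.389

Row totals: 47, 35, 33, 66. Column totals: 90, 91. Grand total N = 181.
Expected counts (row total × column total / N):
  District 1, Candidate A: 47×90/181 = 23.3702
  District 1, Candidate B: 47×91/181 = 23.6298
  District 2, Candidate A: 35×90/181 = 17.4033
  District 2, Candidate B: 35×91/181 = 17.5967
  District 3, Candidate A: 33×90/181 = 16.4088
  District 3, Candidate B: 33×91/181 = 16.5912
  District 4, Candidate A: 66×90/181 = 32.8177
  District 4, Candidate B: 66×91/181 = 33.1823
Contributions (O − E)²/E:
  (13 − 23.3702)²/23.3702 = 4.6016
  (34 − 23.6298)²/23.6298 = 4.5511
  (11 − 17.4033)²/17.4033 = 2.3560
  (24 − 17.5967)²/17.5967 = 2.3301
  (21 − 16.4088)²/16.4088 = 1.2846
  (12 − 16.5912)²/16.5912 = 1.2705
  (45 − 32.8177)²/32.8177 = 4.5222
  (21 − 33.1823)²/33.1823 = 4.4725
χ² = 4.6016 + 4.5511 + 2.3560 + 2.3301 + 1.2846 + 1.2705 + 4.5222 + 4.4725 = 25.389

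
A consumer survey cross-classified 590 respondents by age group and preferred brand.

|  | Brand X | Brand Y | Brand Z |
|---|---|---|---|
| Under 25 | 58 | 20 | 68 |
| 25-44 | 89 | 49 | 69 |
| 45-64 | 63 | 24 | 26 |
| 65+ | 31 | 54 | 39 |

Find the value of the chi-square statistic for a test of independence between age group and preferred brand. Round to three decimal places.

50.425

Row totals: 146, 207, 113, 124. Column totals: 241, 147, 202. Grand total N = 590.
Expected counts (row total × column total / N):
  Under 25, Brand X: 146×241/590 = 59.6373
  Under 25, Brand Y: 146×147/590 = 36.3763
  Under 25, Brand Z: 146×202/590 = 49.9864
  25-44, Brand X: 207×241/590 = 84.5542
  25-44, Brand Y: 207×147/590 = 51.5746
  25-44, Brand Z: 207×202/590 = 70.8712
  45-64, Brand X: 113×241/590 = 46.1576
  45-64, Brand Y: 113×147/590 = 28.1542
  45-64, Brand Z: 113×202/590 = 38.6881
  65+, Brand X: 124×241/590 = 50.6508
  65+, Brand Y: 124×147/590 = 30.8949
  65+, Brand Z: 124×202/590 = 42.4542
Contributions (O − E)²/E:
  (58 − 59.6373)²/59.6373 = 0.0450
  (20 − 36.3763)²/36.3763 = 7.3725
  (68 − 49.9864)²/49.9864 = 6.4916
  (89 − 84.5542)²/84.5542 = 0.2338
  (49 − 51.5746)²/51.5746 = 0.1285
  (69 − 70.8712)²/70.8712 = 0.0494
  (63 − 46.1576)²/46.1576 = 6.1456
  (24 − 28.1542)²/28.1542 = 0.6130
  (26 − 38.6881)²/38.6881 = 4.1612
  (31 − 50.6508)²/50.6508 = 7.6238
  (54 − 30.8949)²/30.8949 = 17.2794
  (39 − 42.4542)²/42.4542 = 0.2810
χ² = 0.0450 + 7.3725 + 6.4916 + 0.2338 + 0.1285 + 0.0494 + 6.1456 + 0.6130 + 4.1612 + 7.6238 + 17.2794 + 0.2810 = 50.425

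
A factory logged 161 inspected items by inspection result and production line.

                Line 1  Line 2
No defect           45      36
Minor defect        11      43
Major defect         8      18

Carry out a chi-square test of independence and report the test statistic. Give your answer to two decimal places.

Row totals: 81, 54, 26. Column totals: 64, 97. Grand total N = 161.
Expected counts (row total × column total / N):
  No defect, Line 1: 81×64/161 = 32.199
  No defect, Line 2: 81×97/161 = 48.801
  Minor defect, Line 1: 54×64/161 = 21.466
  Minor defect, Line 2: 54×97/161 = 32.534
  Major defect, Line 1: 26×64/161 = 10.335
  Major defect, Line 2: 26×97/161 = 15.665
Contributions (O − E)²/E:
  (45 − 32.199)²/32.199 = 5.0892
  (36 − 48.801)²/48.801 = 3.3578
  (11 − 21.466)²/21.466 = 5.1028
  (43 − 32.534)²/32.534 = 3.3669
  (8 − 10.335)²/10.335 = 0.5275
  (18 − 15.665)²/15.665 = 0.3481
χ² = 5.0892 + 3.3578 + 5.1028 + 3.3669 + 0.5275 + 0.3481 = 17.79

17.79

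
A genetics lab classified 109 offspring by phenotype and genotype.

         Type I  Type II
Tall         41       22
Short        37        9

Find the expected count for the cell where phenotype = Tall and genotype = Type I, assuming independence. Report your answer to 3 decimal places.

45.083

Row total (Tall) = 63; column total (Type I) = 78; grand total N = 109.
Expected count = (row total × column total) / N = 63 × 78 / 109 = 45.083.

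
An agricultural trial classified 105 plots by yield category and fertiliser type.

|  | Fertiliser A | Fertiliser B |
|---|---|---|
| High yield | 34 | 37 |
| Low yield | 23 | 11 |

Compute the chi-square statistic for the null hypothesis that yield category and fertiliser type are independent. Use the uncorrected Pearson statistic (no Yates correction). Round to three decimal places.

3.617

Row totals: 71, 34. Column totals: 57, 48. Grand total N = 105.
Expected counts (row total × column total / N):
  High yield, Fertiliser A: 71×57/105 = 38.5429
  High yield, Fertiliser B: 71×48/105 = 32.4571
  Low yield, Fertiliser A: 34×57/105 = 18.4571
  Low yield, Fertiliser B: 34×48/105 = 15.5429
Contributions (O − E)²/E:
  (34 − 38.5429)²/38.5429 = 0.5355
  (37 − 32.4571)²/32.4571 = 0.6359
  (23 − 18.4571)²/18.4571 = 1.1182
  (11 − 15.5429)²/15.5429 = 1.3278
χ² = 0.5355 + 0.6359 + 1.1182 + 1.3278 = 3.617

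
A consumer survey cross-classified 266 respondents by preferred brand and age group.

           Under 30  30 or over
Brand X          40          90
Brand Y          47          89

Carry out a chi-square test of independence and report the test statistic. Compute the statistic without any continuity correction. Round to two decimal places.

0.43

Row totals: 130, 136. Column totals: 87, 179. Grand total N = 266.
Expected counts (row total × column total / N):
  Brand X, Under 30: 130×87/266 = 42.519
  Brand X, 30 or over: 130×179/266 = 87.481
  Brand Y, Under 30: 136×87/266 = 44.481
  Brand Y, 30 or over: 136×179/266 = 91.519
Contributions (O − E)²/E:
  (40 − 42.519)²/42.519 = 0.1492
  (90 − 87.481)²/87.481 = 0.0725
  (47 − 44.481)²/44.481 = 0.1427
  (89 − 91.519)²/91.519 = 0.0693
χ² = 0.1492 + 0.0725 + 0.1427 + 0.0693 = 0.43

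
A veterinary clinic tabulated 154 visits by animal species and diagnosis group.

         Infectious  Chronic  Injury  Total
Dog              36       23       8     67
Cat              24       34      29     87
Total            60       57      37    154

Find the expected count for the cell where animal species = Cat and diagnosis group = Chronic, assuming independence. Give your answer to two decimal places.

32.20

Row total (Cat) = 87; column total (Chronic) = 57; grand total N = 154.
Expected count = (row total × column total) / N = 87 × 57 / 154 = 32.20.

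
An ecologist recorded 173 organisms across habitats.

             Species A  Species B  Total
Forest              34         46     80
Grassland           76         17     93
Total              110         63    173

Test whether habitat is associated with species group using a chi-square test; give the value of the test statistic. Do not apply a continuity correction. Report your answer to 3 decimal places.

Grand total N = 173.
Expected counts (row total × column total / N):
  Forest, Species A: 80×110/173 = 50.86705
  Forest, Species B: 80×63/173 = 29.13295
  Grassland, Species A: 93×110/173 = 59.13295
  Grassland, Species B: 93×63/173 = 33.86705
Contributions (O − E)²/E:
  (34 − 50.86705)²/50.86705 = 5.5930
  (46 − 29.13295)²/29.13295 = 9.7655
  (76 − 59.13295)²/59.13295 = 4.8111
  (17 − 33.86705)²/33.86705 = 8.4004
χ² = 5.5930 + 9.7655 + 4.8111 + 8.4004 = 28.570

28.570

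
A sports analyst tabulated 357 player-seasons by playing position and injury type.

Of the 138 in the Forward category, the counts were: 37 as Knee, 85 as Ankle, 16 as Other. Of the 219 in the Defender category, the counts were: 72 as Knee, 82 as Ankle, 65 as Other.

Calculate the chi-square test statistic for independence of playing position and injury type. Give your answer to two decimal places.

23.78

Row totals: 138, 219. Column totals: 109, 167, 81. Grand total N = 357.
Expected counts (row total × column total / N):
  Forward, Knee: 138×109/357 = 42.134
  Forward, Ankle: 138×167/357 = 64.555
  Forward, Other: 138×81/357 = 31.311
  Defender, Knee: 219×109/357 = 66.866
  Defender, Ankle: 219×167/357 = 102.445
  Defender, Other: 219×81/357 = 49.689
Contributions (O − E)²/E:
  (37 − 42.134)²/42.134 = 0.6256
  (85 − 64.555)²/64.555 = 6.4751
  (16 − 31.311)²/31.311 = 7.4870
  (72 − 66.866)²/66.866 = 0.3942
  (82 − 102.445)²/102.445 = 4.0802
  (65 − 49.689)²/49.689 = 4.7179
χ² = 0.6256 + 6.4751 + 7.4870 + 0.3942 + 4.0802 + 4.7179 = 23.78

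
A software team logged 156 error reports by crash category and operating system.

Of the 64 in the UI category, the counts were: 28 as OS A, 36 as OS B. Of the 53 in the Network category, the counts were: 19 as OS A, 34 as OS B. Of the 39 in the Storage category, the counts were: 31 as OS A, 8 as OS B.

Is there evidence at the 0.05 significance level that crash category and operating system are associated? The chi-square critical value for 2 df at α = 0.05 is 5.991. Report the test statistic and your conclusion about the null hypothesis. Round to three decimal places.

Row totals: 64, 53, 39. Column totals: 78, 78. Grand total N = 156.
Expected counts (row total × column total / N):
  UI, OS A: 64×78/156 = 32.0000
  UI, OS B: 64×78/156 = 32.0000
  Network, OS A: 53×78/156 = 26.5000
  Network, OS B: 53×78/156 = 26.5000
  Storage, OS A: 39×78/156 = 19.5000
  Storage, OS B: 39×78/156 = 19.5000
Contributions (O − E)²/E:
  (28 − 32.0000)²/32.0000 = 0.5000
  (36 − 32.0000)²/32.0000 = 0.5000
  (19 − 26.5000)²/26.5000 = 2.1226
  (34 − 26.5000)²/26.5000 = 2.1226
  (31 − 19.5000)²/19.5000 = 6.7821
  (8 − 19.5000)²/19.5000 = 6.7821
χ² = 0.5000 + 0.5000 + 2.1226 + 2.1226 + 6.7821 + 6.7821 = 18.809
df = (3−1)(2−1) = 2. Since 18.809 > 5.991, reject the null hypothesis of independence at α = 0.05.

18.809; reject H₀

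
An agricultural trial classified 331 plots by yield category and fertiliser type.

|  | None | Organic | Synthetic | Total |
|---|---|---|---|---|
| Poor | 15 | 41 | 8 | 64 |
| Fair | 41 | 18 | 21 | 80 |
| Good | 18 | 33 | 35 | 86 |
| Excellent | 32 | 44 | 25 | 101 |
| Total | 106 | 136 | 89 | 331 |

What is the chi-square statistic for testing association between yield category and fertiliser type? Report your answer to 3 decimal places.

Grand total N = 331.
Expected counts (row total × column total / N):
  Poor, None: 64×106/331 = 20.4955
  Poor, Organic: 64×136/331 = 26.2961
  Poor, Synthetic: 64×89/331 = 17.2085
  Fair, None: 80×106/331 = 25.6193
  Fair, Organic: 80×136/331 = 32.8701
  Fair, Synthetic: 80×89/331 = 21.5106
  Good, None: 86×106/331 = 27.5408
  Good, Organic: 86×136/331 = 35.3353
  Good, Synthetic: 86×89/331 = 23.1239
  Excellent, None: 101×106/331 = 32.3444
  Excellent, Organic: 101×136/331 = 41.4985
  Excellent, Synthetic: 101×89/331 = 27.1571
Contributions (O − E)²/E:
  (15 − 20.4955)²/20.4955 = 1.4735
  (41 − 26.2961)²/26.2961 = 8.2219
  (8 − 17.2085)²/17.2085 = 4.9276
  (41 − 25.6193)²/25.6193 = 9.2339
  (18 − 32.8701)²/32.8701 = 6.7271
  (21 − 21.5106)²/21.5106 = 0.0121
  (18 − 27.5408)²/27.5408 = 3.3052
  (33 − 35.3353)²/35.3353 = 0.1543
  (35 − 23.1239)²/23.1239 = 6.0994
  (32 − 32.3444)²/32.3444 = 0.0037
  (44 − 41.4985)²/41.4985 = 0.1508
  (25 − 27.1571)²/27.1571 = 0.1713
χ² = 1.4735 + 8.2219 + 4.9276 + 9.2339 + 6.7271 + 0.0121 + 3.3052 + 0.1543 + 6.0994 + 0.0037 + 0.1508 + 0.1713 = 40.481

40.481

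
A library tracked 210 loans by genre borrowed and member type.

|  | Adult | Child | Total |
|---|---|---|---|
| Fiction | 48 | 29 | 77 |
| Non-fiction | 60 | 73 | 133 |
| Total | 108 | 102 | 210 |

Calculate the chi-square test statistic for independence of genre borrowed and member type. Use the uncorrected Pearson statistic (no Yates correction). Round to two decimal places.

5.79

Grand total N = 210.
Expected counts (row total × column total / N):
  Fiction, Adult: 77×108/210 = 39.600
  Fiction, Child: 77×102/210 = 37.400
  Non-fiction, Adult: 133×108/210 = 68.400
  Non-fiction, Child: 133×102/210 = 64.600
Contributions (O − E)²/E:
  (48 − 39.600)²/39.600 = 1.7818
  (29 − 37.400)²/37.400 = 1.8866
  (60 − 68.400)²/68.400 = 1.0316
  (73 − 64.600)²/64.600 = 1.0923
χ² = 1.7818 + 1.8866 + 1.0316 + 1.0923 = 5.79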